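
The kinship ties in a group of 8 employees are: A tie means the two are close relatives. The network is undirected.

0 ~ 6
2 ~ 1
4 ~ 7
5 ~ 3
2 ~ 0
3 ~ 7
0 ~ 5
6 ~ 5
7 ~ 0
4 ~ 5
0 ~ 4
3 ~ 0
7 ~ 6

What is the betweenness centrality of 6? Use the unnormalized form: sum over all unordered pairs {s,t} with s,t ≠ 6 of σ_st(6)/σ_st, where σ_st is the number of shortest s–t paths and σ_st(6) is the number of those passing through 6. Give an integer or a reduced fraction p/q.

1/4

Pairs whose geodesics pass through 6 — 5–7: 1/4.
All other pairs contribute 0.
Summing the contributions gives betweenness(6) = 1/4.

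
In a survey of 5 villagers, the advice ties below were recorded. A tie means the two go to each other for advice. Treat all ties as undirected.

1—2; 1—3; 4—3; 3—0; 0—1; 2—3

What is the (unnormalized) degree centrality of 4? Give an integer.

1

4 is directly tied to 3. That is 1 neighbor, so the degree of 4 is 1.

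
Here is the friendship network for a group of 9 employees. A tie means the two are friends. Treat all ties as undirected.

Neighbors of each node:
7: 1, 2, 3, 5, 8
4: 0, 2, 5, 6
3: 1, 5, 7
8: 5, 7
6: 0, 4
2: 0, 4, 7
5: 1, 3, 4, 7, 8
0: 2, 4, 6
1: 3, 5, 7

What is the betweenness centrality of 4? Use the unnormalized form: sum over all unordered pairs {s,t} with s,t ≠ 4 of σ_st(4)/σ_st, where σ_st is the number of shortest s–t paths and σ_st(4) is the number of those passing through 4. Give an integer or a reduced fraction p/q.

49/6

Pairs whose geodesics pass through 4 — 3–0: 1/2; 3–6: 1; 7–6: 2/3; 1–0: 1/2; 1–6: 1; 5–0: 1; 5–2: 1/2; 5–6: 1; 8–0: 1/2; 8–6: 1; 2–6: 1/2.
All other pairs contribute 0.
Summing the contributions gives betweenness(4) = 49/6.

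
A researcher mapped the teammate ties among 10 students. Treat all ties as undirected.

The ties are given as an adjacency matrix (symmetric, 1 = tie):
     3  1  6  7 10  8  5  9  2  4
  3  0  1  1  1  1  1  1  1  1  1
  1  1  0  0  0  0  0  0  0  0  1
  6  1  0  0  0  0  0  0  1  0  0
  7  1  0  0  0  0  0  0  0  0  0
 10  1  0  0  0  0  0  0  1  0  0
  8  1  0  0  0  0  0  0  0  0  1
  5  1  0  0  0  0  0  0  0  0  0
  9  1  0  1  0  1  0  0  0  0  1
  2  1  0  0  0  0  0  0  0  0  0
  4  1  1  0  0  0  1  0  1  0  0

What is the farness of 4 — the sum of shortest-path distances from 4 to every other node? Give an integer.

14

Distances from 4: 1:1, 2:2, 3:1, 5:2, 6:2, 7:2, 8:1, 9:1, 10:2.
Sum = 1 + 2 + 1 + 2 + 2 + 2 + 1 + 1 + 2 = 14.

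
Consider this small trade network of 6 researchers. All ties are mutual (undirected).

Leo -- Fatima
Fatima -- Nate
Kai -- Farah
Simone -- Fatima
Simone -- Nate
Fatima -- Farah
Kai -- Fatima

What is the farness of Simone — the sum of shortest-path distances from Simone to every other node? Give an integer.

Distances from Simone: Farah:2, Fatima:1, Kai:2, Leo:2, Nate:1.
Sum = 2 + 1 + 2 + 2 + 1 = 8.

8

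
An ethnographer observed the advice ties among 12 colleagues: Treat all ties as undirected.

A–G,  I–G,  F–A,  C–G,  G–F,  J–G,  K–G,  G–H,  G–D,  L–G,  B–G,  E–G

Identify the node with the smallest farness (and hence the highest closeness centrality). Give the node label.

G

Farness (sum of distances to all others) for each node — A:20, B:21, C:21, D:21, E:21, F:20, G:11, H:21, I:21, J:21, K:21, L:21.
The smallest farness is 11, for G, so G has the highest closeness.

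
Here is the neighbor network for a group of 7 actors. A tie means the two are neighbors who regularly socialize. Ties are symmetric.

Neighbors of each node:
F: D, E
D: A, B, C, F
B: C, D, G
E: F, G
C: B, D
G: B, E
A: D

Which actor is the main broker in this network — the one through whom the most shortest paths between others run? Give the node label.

Unnormalized betweenness of each node: A:0, B:7/2, C:0, D:15/2, E:1, F:5/2, G:3/2.
D has the largest value, 15/2, making it the main broker — the node through which the most shortest paths run.

D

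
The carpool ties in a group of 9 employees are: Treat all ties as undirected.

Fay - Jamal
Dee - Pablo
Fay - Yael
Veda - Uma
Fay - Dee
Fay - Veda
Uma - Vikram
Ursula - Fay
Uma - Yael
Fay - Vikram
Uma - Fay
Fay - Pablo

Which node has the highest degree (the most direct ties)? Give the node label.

Fay

Degrees — Dee:2, Fay:8, Jamal:1, Pablo:2, Uma:4, Ursula:1, Veda:2, Vikram:2, Yael:2.
The maximum is 8, attained only by Fay.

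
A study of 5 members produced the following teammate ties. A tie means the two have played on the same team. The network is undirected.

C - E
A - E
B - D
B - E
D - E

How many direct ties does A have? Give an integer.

1

A is directly tied to E. That is 1 neighbor, so the degree of A is 1.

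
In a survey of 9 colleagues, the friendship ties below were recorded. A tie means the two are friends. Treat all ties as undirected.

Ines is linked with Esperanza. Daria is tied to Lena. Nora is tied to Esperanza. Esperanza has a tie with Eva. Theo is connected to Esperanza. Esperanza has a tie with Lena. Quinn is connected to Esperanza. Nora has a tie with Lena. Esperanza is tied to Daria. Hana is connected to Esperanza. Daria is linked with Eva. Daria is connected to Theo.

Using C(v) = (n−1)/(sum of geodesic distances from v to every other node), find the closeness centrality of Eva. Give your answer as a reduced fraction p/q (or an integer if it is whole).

Distances from Eva: Daria:1, Esperanza:1, Hana:2, Ines:2, Lena:2, Nora:2, Quinn:2, Theo:2. Sum = 14.
n = 9, so closeness = 8/14 = 4/7.

4/7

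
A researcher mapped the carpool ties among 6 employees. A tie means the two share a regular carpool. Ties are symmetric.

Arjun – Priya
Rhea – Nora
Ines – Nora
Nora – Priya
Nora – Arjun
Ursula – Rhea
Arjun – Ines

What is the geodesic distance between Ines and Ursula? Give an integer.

3

One shortest route is Ines – Nora – Rhea – Ursula, which uses 3 edges, and at distance 2 from Ines we only reach {Priya, Rhea}, which does not include Ursula. So d(Ines,Ursula) = 3.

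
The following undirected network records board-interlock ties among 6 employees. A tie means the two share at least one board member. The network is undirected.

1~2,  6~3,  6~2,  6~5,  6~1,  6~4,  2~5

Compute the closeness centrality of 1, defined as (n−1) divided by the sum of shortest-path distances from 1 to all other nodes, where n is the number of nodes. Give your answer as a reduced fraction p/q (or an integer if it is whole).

Distances from 1: 2:1, 3:2, 4:2, 5:2, 6:1. Sum = 8.
n = 6, so closeness = 5/8.

5/8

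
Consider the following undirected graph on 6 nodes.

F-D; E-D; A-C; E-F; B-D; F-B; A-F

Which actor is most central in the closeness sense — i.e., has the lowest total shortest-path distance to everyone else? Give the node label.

Farness (sum of distances to all others) for each node — A:8, B:9, C:12, D:8, E:9, F:6.
The smallest farness is 6, for F, so F has the highest closeness.

F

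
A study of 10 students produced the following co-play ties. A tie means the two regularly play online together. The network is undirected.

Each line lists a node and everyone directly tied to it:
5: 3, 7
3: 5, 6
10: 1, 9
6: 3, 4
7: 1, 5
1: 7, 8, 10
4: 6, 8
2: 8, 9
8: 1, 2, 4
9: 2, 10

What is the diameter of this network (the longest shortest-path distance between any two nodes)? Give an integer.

5

Eccentricity of each node (its greatest distance to any other): 1:3, 2:4, 3:5, 4:3, 5:4, 6:4, 7:3, 8:3, 9:5, 10:4.
The maximum eccentricity is 5, realized for instance by the pair 3–9 via 3 – 6 – 4 – 8 – 2 – 9. So the diameter is 5.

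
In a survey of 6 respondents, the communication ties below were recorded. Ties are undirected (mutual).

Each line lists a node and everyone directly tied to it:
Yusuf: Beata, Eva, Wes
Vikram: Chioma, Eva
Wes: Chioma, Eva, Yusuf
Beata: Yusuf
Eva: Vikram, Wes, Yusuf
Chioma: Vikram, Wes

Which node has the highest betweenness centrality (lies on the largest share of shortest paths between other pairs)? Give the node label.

Yusuf

Unnormalized betweenness of each node: Beata:0, Chioma:1/2, Eva:5/2, Vikram:1/2, Wes:5/2, Yusuf:4.
Yusuf has the largest value, 4, making it the main broker — the node through which the most shortest paths run.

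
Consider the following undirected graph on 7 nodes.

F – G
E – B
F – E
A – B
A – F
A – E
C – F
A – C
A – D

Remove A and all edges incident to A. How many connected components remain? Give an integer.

2

Without A, the remaining ties split the others into: {D}; {B, C, E, F, G}.
That's 2 separate components.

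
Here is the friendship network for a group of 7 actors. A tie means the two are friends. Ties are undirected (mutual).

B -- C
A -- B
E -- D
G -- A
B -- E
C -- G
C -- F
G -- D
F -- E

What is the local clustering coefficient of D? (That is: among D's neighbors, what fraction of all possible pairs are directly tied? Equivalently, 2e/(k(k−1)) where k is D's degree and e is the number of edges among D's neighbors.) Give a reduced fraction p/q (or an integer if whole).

D's neighbors: E and G (k = 2).
Possible neighbor pairs: C(2,2) = 1. Edges among them: none → e = 0.
Clustering(D) = 0/1.

0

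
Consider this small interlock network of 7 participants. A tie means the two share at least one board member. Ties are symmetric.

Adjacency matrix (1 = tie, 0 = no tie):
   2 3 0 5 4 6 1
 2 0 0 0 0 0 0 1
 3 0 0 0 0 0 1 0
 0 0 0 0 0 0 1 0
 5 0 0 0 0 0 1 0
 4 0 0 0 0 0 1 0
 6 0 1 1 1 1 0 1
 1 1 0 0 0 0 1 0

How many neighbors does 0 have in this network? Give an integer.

0 is directly tied to 6. That is 1 neighbor, so the degree of 0 is 1.

1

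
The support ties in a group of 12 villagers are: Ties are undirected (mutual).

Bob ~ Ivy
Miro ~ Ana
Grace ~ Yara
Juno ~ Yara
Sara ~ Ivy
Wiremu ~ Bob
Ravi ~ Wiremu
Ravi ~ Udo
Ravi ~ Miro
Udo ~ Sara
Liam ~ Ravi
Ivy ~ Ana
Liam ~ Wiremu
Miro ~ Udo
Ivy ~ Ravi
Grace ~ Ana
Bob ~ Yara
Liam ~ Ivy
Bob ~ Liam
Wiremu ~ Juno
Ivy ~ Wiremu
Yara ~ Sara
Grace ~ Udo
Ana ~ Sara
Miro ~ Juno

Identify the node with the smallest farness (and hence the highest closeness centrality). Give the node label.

Farness (sum of distances to all others) for each node — Ana:18, Bob:20, Grace:21, Ivy:16, Juno:19, Liam:19, Miro:19, Ravi:18, Sara:18, Udo:19, Wiremu:18, Yara:19.
The smallest farness is 16, for Ivy, so Ivy has the highest closeness.

Ivy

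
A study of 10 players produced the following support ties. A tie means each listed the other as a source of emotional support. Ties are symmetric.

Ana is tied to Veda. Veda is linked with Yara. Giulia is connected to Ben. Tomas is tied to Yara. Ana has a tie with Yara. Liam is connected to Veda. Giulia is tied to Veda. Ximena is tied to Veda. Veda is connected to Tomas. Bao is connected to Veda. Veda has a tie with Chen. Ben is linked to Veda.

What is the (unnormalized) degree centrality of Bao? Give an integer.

Bao is directly tied to Veda. That is 1 neighbor, so the degree of Bao is 1.

1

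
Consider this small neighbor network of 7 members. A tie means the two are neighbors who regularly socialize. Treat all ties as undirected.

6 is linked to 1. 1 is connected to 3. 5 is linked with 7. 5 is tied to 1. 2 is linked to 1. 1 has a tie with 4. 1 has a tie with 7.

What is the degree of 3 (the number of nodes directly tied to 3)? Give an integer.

3 is directly tied to 1. That is 1 neighbor, so the degree of 3 is 1.

1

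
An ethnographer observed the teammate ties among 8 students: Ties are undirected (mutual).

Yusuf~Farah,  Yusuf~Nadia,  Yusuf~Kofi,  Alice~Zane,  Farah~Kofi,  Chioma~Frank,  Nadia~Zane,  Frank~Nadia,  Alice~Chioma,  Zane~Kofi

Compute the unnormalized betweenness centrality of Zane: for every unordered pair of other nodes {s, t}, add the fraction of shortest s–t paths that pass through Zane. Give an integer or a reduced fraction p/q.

13/2

Pairs whose geodesics pass through Zane — Nadia–Kofi: 1/2; Nadia–Alice: 1; Yusuf–Alice: 2/2; Farah–Alice: 1; Farah–Chioma: 1/2; Kofi–Alice: 1; Kofi–Chioma: 1; Kofi–Frank: 1/2.
All other pairs contribute 0.
Summing the contributions gives betweenness(Zane) = 13/2.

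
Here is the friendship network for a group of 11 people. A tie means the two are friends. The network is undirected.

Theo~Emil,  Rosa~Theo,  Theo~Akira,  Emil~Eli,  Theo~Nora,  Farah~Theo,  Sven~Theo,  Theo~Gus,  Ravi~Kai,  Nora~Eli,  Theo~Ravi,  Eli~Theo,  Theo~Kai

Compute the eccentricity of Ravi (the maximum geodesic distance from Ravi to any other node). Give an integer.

2

Distances from Ravi: Akira:2, Eli:2, Emil:2, Farah:2, Gus:2, Kai:1, Nora:2, Rosa:2, Sven:2, Theo:1.
The largest is 2 (to Akira, Gus, Farah, Rosa, Emil, Sven, Nora, and Eli), so the eccentricity of Ravi is 2.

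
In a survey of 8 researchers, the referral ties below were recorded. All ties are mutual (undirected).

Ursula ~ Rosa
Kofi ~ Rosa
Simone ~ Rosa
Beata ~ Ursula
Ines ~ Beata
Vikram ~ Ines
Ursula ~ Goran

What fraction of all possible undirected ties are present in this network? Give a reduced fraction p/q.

There are 7 edges and 8 nodes, so the maximum possible is C(8,2) = 28.
Density = 7/28 = 1/4.

1/4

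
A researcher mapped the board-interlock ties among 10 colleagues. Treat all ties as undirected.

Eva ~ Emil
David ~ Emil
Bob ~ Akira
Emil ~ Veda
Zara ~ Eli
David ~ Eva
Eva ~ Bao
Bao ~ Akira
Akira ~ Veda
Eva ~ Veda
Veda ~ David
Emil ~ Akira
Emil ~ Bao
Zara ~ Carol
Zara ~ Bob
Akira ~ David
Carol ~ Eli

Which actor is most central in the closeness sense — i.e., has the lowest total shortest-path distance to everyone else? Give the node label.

Farness (sum of distances to all others) for each node — Akira:15, Bao:20, Bob:17, Carol:28, David:19, Eli:28, Emil:18, Eva:23, Veda:19, Zara:21.
The smallest farness is 15, for Akira, so Akira has the highest closeness.

Akira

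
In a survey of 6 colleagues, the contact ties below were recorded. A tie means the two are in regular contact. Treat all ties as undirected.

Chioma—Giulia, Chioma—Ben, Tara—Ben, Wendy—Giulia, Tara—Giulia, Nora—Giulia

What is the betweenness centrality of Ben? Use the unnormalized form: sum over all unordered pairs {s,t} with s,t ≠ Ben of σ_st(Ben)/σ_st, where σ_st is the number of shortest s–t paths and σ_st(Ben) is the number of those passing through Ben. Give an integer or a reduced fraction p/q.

Pairs whose geodesics pass through Ben — Tara–Chioma: 1/2.
All other pairs contribute 0.
Summing the contributions gives betweenness(Ben) = 1/2.

1/2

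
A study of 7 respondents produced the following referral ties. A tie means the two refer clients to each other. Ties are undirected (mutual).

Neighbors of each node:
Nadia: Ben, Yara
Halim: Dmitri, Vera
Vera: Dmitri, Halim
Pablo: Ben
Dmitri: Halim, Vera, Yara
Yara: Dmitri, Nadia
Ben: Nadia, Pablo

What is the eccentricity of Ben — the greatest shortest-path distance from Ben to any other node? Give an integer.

4

Distances from Ben: Dmitri:3, Halim:4, Nadia:1, Pablo:1, Vera:4, Yara:2.
The largest is 4 (to Vera and Halim), so the eccentricity of Ben is 4.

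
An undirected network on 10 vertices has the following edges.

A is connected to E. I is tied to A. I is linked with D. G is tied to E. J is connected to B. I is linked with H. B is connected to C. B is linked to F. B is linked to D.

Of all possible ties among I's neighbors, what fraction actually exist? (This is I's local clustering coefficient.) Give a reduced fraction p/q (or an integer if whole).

I's neighbors: A, D, and H (k = 3).
Possible neighbor pairs: C(3,2) = 3. Edges among them: none → e = 0.
Clustering(I) = 0/3 = 0.

0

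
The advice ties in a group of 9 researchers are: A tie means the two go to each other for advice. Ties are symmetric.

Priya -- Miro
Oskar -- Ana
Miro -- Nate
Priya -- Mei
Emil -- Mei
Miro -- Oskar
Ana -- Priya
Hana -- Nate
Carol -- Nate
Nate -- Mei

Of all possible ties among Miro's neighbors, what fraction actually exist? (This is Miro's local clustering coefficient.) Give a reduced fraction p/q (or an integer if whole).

Miro's neighbors: Nate, Oskar, and Priya (k = 3).
Possible neighbor pairs: C(3,2) = 3. Edges among them: none → e = 0.
Clustering(Miro) = 0/3 = 0.

0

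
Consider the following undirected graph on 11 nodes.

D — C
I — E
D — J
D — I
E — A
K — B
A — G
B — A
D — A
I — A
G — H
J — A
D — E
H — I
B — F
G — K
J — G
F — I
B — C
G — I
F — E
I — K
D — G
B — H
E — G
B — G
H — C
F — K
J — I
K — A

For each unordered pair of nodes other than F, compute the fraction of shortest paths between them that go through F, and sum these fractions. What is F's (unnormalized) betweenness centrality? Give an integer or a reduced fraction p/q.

47/60

Pairs whose geodesics pass through F — B–E: 1/3; B–I: 1/5; E–K: 1/4.
All other pairs contribute 0.
Summing the contributions gives betweenness(F) = 47/60.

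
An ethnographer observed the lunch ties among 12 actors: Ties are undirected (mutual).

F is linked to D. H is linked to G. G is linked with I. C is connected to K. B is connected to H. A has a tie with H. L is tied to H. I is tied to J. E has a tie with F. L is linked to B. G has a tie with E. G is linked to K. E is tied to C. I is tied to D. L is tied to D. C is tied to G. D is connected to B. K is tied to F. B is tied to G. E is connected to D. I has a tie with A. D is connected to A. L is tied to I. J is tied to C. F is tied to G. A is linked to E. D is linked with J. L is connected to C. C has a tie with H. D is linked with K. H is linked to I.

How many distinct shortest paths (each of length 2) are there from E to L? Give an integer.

The shortest distance is 2. The length-2 paths are: E–C–L; E–D–L.
That gives 2 distinct shortest paths.

2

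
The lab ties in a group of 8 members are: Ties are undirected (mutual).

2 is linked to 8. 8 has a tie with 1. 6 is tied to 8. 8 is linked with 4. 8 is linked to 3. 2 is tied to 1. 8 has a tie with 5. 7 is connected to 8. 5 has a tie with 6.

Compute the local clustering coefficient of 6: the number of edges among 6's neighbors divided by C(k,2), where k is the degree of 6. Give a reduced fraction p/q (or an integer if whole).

6's neighbors: 5 and 8 (k = 2).
Possible neighbor pairs: C(2,2) = 1. Edges among them: 5–8 → e = 1.
Clustering(6) = 1/1.

1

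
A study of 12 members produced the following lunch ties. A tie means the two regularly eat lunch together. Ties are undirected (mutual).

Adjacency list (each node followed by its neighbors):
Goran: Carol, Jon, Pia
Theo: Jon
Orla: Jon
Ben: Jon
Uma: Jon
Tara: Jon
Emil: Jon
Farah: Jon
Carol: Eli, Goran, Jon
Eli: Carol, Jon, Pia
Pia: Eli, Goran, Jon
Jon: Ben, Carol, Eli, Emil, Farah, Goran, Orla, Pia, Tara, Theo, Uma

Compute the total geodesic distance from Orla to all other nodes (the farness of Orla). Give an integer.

21

Distances from Orla: Ben:2, Carol:2, Eli:2, Emil:2, Farah:2, Goran:2, Jon:1, Pia:2, Tara:2, Theo:2, Uma:2.
Sum = 2 + 2 + 2 + 2 + 2 + 2 + 1 + 2 + 2 + 2 + 2 = 21.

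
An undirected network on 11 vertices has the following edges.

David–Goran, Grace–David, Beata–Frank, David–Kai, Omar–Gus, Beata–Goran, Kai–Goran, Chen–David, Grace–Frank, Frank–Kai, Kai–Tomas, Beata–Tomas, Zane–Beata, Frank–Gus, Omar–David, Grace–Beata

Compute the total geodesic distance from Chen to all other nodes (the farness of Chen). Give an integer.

25

Distances from Chen: Beata:3, David:1, Frank:3, Goran:2, Grace:2, Gus:3, Kai:2, Omar:2, Tomas:3, Zane:4.
Sum = 3 + 1 + 3 + 2 + 2 + 3 + 2 + 2 + 3 + 4 = 25.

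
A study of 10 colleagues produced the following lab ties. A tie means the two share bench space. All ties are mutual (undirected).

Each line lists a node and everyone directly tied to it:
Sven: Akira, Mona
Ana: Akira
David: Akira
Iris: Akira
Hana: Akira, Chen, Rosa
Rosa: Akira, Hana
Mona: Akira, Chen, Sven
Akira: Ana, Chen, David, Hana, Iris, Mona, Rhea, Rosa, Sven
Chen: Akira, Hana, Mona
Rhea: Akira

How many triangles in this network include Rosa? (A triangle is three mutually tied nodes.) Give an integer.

Rosa's neighbors: Akira and Hana.
Neighbor pairs that are themselves tied: Rosa–Akira–Hana. Each forms one triangle with Rosa, for 1 in total.

1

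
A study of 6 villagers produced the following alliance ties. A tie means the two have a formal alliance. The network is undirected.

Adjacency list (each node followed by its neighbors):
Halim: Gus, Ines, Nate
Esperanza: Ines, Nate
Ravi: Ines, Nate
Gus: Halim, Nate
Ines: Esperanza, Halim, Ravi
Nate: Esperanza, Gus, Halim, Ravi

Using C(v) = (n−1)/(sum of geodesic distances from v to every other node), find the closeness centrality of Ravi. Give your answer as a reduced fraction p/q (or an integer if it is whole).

5/8

Distances from Ravi: Esperanza:2, Gus:2, Halim:2, Ines:1, Nate:1. Sum = 8.
n = 6, so closeness = 5/8.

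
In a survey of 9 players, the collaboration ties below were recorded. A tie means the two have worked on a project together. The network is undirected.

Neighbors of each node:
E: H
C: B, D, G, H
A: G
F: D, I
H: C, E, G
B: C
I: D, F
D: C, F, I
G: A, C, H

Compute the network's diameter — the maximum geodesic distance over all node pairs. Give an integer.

4

Eccentricity of each node (its greatest distance to any other): A:4, B:3, C:2, D:3, E:4, F:4, G:3, H:3, I:4.
The maximum eccentricity is 4, realized for instance by the pair I–E via I – D – C – H – E. So the diameter is 4.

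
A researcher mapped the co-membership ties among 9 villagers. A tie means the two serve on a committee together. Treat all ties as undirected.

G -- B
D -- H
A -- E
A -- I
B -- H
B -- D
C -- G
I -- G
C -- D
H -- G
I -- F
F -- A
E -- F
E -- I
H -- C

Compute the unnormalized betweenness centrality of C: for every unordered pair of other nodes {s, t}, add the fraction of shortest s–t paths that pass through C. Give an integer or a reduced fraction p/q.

5/3

Pairs whose geodesics pass through C — D–G: 1/3; D–A: 1/3; D–F: 1/3; D–I: 1/3; D–E: 1/3.
All other pairs contribute 0.
Summing the contributions gives betweenness(C) = 5/3.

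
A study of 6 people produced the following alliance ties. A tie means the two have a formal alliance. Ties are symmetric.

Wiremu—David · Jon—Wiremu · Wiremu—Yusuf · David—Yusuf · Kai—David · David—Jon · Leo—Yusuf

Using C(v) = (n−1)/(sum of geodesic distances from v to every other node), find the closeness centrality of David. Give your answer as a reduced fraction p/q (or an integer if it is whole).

Distances from David: Jon:1, Kai:1, Leo:2, Wiremu:1, Yusuf:1. Sum = 6.
n = 6, so closeness = 5/6.

5/6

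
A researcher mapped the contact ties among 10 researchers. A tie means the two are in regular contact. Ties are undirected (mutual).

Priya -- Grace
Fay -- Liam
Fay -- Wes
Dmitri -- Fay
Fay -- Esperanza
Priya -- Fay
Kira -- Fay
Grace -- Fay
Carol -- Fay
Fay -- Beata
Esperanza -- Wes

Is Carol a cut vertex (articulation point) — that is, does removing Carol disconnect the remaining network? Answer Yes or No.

No

Even without Carol, every remaining node can still reach every other (the residual graph is connected), so Carol is not a cut vertex.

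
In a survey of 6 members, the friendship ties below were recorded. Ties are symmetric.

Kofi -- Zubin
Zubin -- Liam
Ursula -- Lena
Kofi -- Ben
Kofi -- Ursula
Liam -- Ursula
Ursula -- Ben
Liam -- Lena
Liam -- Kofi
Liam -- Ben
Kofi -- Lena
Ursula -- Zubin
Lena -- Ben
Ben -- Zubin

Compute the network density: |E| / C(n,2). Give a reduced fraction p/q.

There are 14 edges and 6 nodes, so the maximum possible is C(6,2) = 15.
Density = 14/15.

14/15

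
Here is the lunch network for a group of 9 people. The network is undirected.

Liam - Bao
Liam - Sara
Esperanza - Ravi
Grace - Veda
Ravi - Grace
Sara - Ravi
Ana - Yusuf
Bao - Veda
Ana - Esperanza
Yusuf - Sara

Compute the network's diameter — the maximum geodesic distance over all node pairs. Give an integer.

4

Eccentricity of each node (its greatest distance to any other): Ana:4, Bao:4, Esperanza:4, Grace:3, Liam:3, Ravi:3, Sara:3, Veda:4, Yusuf:4.
The maximum eccentricity is 4, realized for instance by the pair Bao–Ana via Bao – Liam – Sara – Yusuf – Ana. So the diameter is 4.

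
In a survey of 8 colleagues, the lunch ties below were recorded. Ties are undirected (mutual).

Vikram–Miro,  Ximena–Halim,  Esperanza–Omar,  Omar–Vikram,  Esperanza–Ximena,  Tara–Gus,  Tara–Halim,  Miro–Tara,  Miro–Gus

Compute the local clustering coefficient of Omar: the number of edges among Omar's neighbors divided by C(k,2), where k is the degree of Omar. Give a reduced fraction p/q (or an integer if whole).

0

Omar's neighbors: Esperanza and Vikram (k = 2).
Possible neighbor pairs: C(2,2) = 1. Edges among them: none → e = 0.
Clustering(Omar) = 0/1.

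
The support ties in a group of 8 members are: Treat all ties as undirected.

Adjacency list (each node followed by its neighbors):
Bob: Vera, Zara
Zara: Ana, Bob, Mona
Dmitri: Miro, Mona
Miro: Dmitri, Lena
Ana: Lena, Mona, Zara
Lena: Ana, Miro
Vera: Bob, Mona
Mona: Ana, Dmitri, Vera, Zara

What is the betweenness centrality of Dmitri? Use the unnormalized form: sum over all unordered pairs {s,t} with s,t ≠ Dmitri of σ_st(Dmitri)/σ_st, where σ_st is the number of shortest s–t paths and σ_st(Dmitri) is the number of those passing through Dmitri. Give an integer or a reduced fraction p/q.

Pairs whose geodesics pass through Dmitri — Miro–Mona: 1; Miro–Vera: 1; Miro–Bob: 2/3; Miro–Zara: 1/2.
All other pairs contribute 0.
Summing the contributions gives betweenness(Dmitri) = 19/6.

19/6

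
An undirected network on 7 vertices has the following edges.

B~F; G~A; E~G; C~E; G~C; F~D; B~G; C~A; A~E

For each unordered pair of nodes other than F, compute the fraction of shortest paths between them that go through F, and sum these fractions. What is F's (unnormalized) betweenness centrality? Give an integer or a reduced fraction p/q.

5

Pairs whose geodesics pass through F — D–B: 1; D–E: 1; D–G: 1; D–C: 1; D–A: 1.
All other pairs contribute 0.
Summing the contributions gives betweenness(F) = 5.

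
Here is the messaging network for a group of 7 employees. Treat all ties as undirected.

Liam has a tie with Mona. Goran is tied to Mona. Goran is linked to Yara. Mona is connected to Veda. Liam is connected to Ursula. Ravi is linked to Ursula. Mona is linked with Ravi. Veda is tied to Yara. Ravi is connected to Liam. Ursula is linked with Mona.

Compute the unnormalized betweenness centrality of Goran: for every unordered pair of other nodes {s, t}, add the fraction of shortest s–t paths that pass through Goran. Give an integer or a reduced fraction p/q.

2

Pairs whose geodesics pass through Goran — Mona–Yara: 1/2; Ursula–Yara: 1/2; Ravi–Yara: 1/2; Liam–Yara: 1/2.
All other pairs contribute 0.
Summing the contributions gives betweenness(Goran) = 2.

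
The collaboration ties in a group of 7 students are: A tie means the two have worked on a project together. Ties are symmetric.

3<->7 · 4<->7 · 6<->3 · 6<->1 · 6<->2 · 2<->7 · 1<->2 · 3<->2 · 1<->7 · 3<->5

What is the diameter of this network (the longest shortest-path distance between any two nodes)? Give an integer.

Eccentricity of each node (its greatest distance to any other): 1:3, 2:2, 3:2, 4:3, 5:3, 6:3, 7:2.
The maximum eccentricity is 3, realized for instance by the pair 6–4 via 6 – 3 – 7 – 4. So the diameter is 3.

3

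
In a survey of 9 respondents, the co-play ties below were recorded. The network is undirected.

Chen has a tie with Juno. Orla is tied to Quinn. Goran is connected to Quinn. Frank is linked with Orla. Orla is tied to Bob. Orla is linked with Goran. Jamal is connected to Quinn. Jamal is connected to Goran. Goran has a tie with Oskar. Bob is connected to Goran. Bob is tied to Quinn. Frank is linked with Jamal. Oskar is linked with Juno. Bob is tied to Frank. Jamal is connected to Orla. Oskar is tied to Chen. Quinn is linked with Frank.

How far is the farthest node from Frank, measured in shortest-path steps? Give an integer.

Distances from Frank: Bob:1, Chen:4, Goran:2, Jamal:1, Juno:4, Orla:1, Oskar:3, Quinn:1.
The largest is 4 (to Chen and Juno), so the eccentricity of Frank is 4.

4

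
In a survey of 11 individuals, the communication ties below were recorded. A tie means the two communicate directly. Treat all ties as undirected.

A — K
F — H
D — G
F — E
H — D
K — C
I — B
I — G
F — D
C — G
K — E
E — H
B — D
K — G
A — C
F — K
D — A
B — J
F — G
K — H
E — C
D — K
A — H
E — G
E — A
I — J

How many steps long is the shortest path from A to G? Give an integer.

2

One shortest route is A – D – G, which uses 2 edges, and A and G are not directly tied, so nothing shorter exists. So d(A,G) = 2.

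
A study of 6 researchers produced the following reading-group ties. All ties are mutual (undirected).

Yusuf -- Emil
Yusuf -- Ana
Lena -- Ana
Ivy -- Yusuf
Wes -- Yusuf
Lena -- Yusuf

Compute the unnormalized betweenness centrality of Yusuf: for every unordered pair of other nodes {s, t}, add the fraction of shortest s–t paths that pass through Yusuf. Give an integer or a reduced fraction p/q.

9

Pairs whose geodesics pass through Yusuf — Ana–Wes: 1; Ana–Ivy: 1; Ana–Emil: 1; Lena–Wes: 1; Lena–Ivy: 1; Lena–Emil: 1; Wes–Ivy: 1; Wes–Emil: 1; Ivy–Emil: 1.
All other pairs contribute 0.
Summing the contributions gives betweenness(Yusuf) = 9.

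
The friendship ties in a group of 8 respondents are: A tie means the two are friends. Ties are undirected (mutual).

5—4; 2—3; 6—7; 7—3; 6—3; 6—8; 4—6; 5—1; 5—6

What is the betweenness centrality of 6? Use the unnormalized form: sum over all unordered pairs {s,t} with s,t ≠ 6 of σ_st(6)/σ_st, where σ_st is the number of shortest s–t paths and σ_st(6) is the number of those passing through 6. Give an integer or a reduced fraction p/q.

15

Pairs whose geodesics pass through 6 — 2–1: 1; 2–8: 1; 2–5: 1; 2–4: 1; 1–3: 1; 1–8: 1; 1–7: 1; 3–8: 1; 3–5: 1; 3–4: 1; 8–5: 1; 8–4: 1; 8–7: 1; 5–7: 1 … (+1 more pairs).
All other pairs contribute 0.
Summing the contributions gives betweenness(6) = 15.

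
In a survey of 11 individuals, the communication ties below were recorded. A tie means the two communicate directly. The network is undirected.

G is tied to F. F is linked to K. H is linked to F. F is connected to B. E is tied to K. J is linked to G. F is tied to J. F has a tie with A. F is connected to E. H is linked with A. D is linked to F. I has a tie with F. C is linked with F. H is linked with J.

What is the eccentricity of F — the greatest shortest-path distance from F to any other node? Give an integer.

1

Distances from F: A:1, B:1, C:1, D:1, E:1, G:1, H:1, I:1, J:1, K:1.
The largest is 1 (to I, B, H, A, C, E, K, J, G, and D), so the eccentricity of F is 1.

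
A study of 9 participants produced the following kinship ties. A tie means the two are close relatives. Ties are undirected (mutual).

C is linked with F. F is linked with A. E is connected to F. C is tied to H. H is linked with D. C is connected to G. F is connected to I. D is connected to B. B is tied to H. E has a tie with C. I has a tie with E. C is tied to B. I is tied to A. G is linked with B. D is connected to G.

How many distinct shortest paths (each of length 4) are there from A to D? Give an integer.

3

The shortest distance is 4. The length-4 paths are: A–F–C–H–D; A–F–C–G–D; A–F–C–B–D.
That gives 3 distinct shortest paths.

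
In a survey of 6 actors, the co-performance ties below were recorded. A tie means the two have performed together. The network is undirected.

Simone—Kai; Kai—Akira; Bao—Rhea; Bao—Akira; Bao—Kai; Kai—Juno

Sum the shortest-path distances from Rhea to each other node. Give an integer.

11

Distances from Rhea: Akira:2, Bao:1, Juno:3, Kai:2, Simone:3.
Sum = 2 + 1 + 3 + 2 + 3 = 11.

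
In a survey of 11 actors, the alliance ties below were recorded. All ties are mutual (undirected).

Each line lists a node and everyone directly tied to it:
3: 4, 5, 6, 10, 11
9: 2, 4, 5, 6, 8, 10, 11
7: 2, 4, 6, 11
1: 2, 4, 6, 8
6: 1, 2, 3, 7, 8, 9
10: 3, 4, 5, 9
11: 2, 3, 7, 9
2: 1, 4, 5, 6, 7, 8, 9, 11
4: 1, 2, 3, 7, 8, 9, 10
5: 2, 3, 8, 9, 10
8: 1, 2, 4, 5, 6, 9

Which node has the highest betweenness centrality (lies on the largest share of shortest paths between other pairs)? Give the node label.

Unnormalized betweenness of each node: 1:1/6, 2:337/60, 3:49/20, 4:109/20, 5:29/20, 6:167/60, 7:2/3, 8:41/30, 9:217/60, 10:2/5, 11:31/30.
2 has the largest value, 337/60, making it the main broker — the node through which the most shortest paths run.

2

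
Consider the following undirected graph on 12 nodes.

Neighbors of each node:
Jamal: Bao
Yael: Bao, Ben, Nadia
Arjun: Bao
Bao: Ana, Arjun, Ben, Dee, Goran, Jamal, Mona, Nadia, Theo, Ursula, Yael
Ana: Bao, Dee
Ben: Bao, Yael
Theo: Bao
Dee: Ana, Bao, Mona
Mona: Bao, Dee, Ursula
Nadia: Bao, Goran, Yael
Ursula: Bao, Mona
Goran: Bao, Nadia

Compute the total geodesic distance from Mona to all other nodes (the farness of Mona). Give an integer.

19

Distances from Mona: Ana:2, Arjun:2, Bao:1, Ben:2, Dee:1, Goran:2, Jamal:2, Nadia:2, Theo:2, Ursula:1, Yael:2.
Sum = 2 + 2 + 1 + 2 + 1 + 2 + 2 + 2 + 2 + 1 + 2 = 19.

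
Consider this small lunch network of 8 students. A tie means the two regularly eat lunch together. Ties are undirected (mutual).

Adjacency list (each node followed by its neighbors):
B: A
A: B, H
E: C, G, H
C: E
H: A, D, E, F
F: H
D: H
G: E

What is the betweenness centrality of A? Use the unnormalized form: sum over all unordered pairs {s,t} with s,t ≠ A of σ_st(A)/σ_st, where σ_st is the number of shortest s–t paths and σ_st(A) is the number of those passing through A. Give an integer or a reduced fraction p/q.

Pairs whose geodesics pass through A — B–C: 1; B–D: 1; B–F: 1; B–H: 1; B–G: 1; B–E: 1.
All other pairs contribute 0.
Summing the contributions gives betweenness(A) = 6.

6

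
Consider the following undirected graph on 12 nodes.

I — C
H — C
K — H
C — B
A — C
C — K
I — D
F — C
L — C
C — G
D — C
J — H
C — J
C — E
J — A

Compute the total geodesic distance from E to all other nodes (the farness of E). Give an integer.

21

Distances from E: A:2, B:2, C:1, D:2, F:2, G:2, H:2, I:2, J:2, K:2, L:2.
Sum = 2 + 2 + 1 + 2 + 2 + 2 + 2 + 2 + 2 + 2 + 2 = 21.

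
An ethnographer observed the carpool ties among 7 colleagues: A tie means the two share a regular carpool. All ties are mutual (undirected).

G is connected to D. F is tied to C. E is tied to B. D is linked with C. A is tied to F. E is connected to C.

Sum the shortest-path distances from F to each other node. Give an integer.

12

Distances from F: A:1, B:3, C:1, D:2, E:2, G:3.
Sum = 1 + 3 + 1 + 2 + 2 + 3 = 12.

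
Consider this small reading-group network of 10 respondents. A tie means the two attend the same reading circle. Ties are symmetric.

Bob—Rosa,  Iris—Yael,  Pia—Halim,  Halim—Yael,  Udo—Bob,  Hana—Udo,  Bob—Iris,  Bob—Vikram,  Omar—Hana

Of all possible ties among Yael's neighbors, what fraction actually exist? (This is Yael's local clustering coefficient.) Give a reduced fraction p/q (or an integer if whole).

0

Yael's neighbors: Halim and Iris (k = 2).
Possible neighbor pairs: C(2,2) = 1. Edges among them: none → e = 0.
Clustering(Yael) = 0/1.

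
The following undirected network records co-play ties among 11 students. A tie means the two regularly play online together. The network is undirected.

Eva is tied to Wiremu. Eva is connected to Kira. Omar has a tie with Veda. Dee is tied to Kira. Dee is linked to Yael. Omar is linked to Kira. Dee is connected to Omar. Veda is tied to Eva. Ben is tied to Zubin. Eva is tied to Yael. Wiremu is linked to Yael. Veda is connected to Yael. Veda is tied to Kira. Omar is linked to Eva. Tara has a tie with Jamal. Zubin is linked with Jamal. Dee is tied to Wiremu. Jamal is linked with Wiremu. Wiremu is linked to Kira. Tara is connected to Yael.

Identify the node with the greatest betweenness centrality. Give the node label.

Unnormalized betweenness of each node: Ben:0, Dee:49/20, Eva:53/15, Jamal:167/10, Kira:3, Omar:7/12, Tara:9/4, Veda:67/60, Wiremu:333/20, Yael:463/60, Zubin:9.
Jamal has the largest value, 167/10, making it the main broker — the node through which the most shortest paths run.

Jamal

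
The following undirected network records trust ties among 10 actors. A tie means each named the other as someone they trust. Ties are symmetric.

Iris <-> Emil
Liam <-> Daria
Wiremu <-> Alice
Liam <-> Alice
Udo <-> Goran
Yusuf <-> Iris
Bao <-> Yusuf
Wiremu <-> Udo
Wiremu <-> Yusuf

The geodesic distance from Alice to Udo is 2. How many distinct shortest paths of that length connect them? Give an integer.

1

The shortest distance is 2, and the only length-2 path is Alice–Wiremu–Udo. So there is exactly 1 shortest path.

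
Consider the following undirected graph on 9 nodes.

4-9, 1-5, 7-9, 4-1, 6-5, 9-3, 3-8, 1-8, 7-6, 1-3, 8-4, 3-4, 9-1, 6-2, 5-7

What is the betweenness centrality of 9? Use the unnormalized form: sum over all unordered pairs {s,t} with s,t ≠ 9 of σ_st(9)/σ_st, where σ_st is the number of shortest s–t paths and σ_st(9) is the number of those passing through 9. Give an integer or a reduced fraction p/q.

Pairs whose geodesics pass through 9 — 1–7: 1/2; 4–7: 1; 4–6: 1/2; 4–2: 1/2; 8–7: 3/4; 3–7: 1; 3–6: 1/2; 3–2: 1/2.
All other pairs contribute 0.
Summing the contributions gives betweenness(9) = 21/4.

21/4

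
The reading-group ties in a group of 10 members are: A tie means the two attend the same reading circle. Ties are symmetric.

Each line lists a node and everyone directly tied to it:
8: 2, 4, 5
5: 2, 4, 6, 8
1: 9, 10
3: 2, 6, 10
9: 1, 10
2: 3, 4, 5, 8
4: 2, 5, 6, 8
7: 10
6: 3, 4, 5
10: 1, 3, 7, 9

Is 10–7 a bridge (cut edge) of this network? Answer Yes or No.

Without the 10–7 edge there is no alternate route between 10 and 7, so the network disconnects. It is a bridge.

Yes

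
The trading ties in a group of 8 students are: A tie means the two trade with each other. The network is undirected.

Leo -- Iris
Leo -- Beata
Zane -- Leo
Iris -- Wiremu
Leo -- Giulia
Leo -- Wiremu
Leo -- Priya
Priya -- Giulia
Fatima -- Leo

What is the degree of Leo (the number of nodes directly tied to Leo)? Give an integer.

7

Leo is directly tied to Beata, Fatima, Giulia, Iris, Priya, Wiremu, and Zane. That is 7 neighbors, so the degree of Leo is 7.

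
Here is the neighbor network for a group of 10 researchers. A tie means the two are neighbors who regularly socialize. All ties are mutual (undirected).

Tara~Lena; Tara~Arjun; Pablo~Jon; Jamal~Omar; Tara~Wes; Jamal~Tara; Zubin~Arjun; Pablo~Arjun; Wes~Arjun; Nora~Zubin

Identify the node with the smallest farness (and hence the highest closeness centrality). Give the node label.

Farness (sum of distances to all others) for each node — Arjun:15, Jamal:22, Jon:29, Lena:24, Nora:29, Omar:30, Pablo:21, Tara:16, Wes:19, Zubin:21.
The smallest farness is 15, for Arjun, so Arjun has the highest closeness.

Arjun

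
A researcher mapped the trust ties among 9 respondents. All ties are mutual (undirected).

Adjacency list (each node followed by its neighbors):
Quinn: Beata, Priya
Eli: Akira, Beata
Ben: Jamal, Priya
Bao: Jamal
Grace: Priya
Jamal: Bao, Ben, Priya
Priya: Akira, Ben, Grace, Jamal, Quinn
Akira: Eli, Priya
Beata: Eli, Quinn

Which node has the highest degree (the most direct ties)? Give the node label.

Degrees — Akira:2, Bao:1, Beata:2, Ben:2, Eli:2, Grace:1, Jamal:3, Priya:5, Quinn:2.
The maximum is 5, attained only by Priya.

Priya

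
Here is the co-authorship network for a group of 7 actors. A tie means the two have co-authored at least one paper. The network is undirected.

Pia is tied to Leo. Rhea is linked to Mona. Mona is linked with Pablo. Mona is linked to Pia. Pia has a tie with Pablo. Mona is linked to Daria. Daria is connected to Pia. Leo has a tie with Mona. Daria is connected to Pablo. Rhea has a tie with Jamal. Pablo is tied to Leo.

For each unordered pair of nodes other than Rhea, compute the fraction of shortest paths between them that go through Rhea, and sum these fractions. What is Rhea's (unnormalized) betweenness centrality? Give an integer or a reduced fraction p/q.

Pairs whose geodesics pass through Rhea — Leo–Jamal: 1; Pablo–Jamal: 1; Mona–Jamal: 1; Pia–Jamal: 1; Daria–Jamal: 1.
All other pairs contribute 0.
Summing the contributions gives betweenness(Rhea) = 5.

5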